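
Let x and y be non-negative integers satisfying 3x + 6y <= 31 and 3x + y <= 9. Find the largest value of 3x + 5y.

25

(x,y)=(0,5): 3·0+6·5=30≤31, 3·0+1·5=5≤9, objective 25.
(x,y)=(1,4): 3·1+6·4=27≤31, 3·1+1·4=7≤9, objective 23.
(x,y)=(2,3): 3·2+6·3=24≤31, 3·2+1·3=9≤9, objective 21.
The best lattice point is (0,5), giving 25.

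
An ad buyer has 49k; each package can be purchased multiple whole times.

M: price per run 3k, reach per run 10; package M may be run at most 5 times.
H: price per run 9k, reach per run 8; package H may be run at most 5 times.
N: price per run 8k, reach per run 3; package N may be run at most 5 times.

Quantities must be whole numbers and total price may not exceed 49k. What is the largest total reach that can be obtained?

Take 5×M and 3×H: price 42 ≤ 49, reach 5·10 + 3·8 = 74.
M has the best ratio (10/3) and is taken to its limit of 5; remaining capacity is filled optimally with the others.

74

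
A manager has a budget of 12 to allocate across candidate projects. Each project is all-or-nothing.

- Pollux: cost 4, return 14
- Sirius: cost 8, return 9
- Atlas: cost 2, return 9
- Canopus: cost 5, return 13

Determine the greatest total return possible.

Take Pollux, Atlas, and Canopus: cost 4 + 2 + 5 = 11 ≤ 12, return 14 + 9 + 13 = 36.
No other feasible combination does better.

36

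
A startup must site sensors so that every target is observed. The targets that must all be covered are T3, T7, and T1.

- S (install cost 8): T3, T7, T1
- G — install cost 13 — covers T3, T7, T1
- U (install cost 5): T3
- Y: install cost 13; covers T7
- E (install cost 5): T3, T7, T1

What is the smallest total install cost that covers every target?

E alone covers T3, T7, T1 — every target.
Total install cost: 5.

5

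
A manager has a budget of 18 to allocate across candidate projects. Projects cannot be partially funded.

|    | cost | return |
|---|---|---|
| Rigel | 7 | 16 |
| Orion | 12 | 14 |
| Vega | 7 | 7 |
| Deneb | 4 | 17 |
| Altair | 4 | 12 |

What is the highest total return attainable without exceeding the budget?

45

Allowing fractional choices, the relaxed optimum would be about 48.5, but projects are indivisible.
Rigel + Deneb + Altair: cost 7 + 4 + 4 = 15 ≤ 18, return 16 + 17 + 12 = 45.
Vega + Deneb + Altair: cost 7 + 4 + 4 = 15 ≤ 18, return 7 + 17 + 12 = 36.
Rigel + Vega + Deneb: cost 7 + 7 + 4 = 18 ≤ 18, return 16 + 7 + 17 = 40.
Best is Rigel, Deneb, and Altair with total return 45.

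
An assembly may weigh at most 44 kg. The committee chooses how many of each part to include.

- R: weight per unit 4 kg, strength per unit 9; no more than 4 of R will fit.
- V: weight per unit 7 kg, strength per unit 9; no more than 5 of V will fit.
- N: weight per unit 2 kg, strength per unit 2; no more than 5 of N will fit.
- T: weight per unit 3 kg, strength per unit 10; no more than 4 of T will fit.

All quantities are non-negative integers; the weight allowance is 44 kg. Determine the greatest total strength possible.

This is a bounded integer knapsack.
Take 4×R, 2×V, 1×N, and 4×T: weight 44 ≤ 44, strength 4·9 + 2·9 + 1·2 + 4·10 = 96.
T has the best ratio (10/3) and is taken to its limit of 4; remaining capacity is filled optimally with the others.

96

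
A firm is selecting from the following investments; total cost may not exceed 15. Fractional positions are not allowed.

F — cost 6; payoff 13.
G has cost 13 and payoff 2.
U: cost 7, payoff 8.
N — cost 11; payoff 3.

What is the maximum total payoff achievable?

Take F and U: cost 6 + 7 = 13 ≤ 15, payoff 13 + 8 = 21.
No other feasible combination does better.

21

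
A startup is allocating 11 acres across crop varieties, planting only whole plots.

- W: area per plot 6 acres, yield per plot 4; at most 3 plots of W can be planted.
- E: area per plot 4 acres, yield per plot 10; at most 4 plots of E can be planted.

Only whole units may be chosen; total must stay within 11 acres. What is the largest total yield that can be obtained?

20

This is a bounded integer knapsack.
2×E: area 8 ≤ 11, yield 2·10 = 20.
1×W and 1×E: area 10 ≤ 11, yield 1·4 + 1·10 = 14.
Best is 20.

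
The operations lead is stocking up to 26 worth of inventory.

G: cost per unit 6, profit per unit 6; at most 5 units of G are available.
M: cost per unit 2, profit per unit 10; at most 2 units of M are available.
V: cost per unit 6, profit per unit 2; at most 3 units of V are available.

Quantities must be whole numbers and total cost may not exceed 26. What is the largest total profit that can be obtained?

2×G, 2×M, and 1×V: cost 22 ≤ 26, profit 2·6 + 2·10 + 1·2 = 34.
3×G and 2×M: cost 22 ≤ 26, profit 3·6 + 2·10 = 38.
Best is 38.

38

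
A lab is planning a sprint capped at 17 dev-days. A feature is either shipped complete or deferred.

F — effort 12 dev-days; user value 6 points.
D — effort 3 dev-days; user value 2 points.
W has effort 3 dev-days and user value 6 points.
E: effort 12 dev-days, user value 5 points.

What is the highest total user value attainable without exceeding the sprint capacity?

12

F + W: effort 12 + 3 = 15 ≤ 17, user value 6 + 6 = 12.
W + E: effort 3 + 12 = 15 ≤ 17, user value 6 + 5 = 11.
Best is F and W with total user value 12.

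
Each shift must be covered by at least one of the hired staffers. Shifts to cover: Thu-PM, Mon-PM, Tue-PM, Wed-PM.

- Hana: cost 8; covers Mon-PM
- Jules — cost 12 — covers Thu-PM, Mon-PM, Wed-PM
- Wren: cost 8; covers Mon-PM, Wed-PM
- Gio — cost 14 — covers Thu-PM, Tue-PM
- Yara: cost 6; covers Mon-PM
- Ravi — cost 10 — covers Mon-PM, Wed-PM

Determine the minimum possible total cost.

The greedy cost-per-new-shift heuristic would pick Jules and Gio for 26, but a cheaper cover exists.
Choose Wren and Gio: together they cover Thu-PM, Mon-PM, Tue-PM, Wed-PM — every shift.
Total cost: 8 + 14 = 22.
No cover costs less than 22.

22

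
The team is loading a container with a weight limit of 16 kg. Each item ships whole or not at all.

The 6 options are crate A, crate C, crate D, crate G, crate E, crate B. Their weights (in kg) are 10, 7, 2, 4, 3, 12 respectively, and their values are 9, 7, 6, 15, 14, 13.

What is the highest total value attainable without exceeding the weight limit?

42

Allowing fractional choices, the relaxed optimum would be about 42.6, but items are indivisible.
crate C + crate G + crate E: weight 7 + 4 + 3 = 14 ≤ 16, value 7 + 15 + 14 = 36.
crate D + crate G + crate E: weight 2 + 4 + 3 = 9 ≤ 16, value 6 + 15 + 14 = 35.
crate C + crate D + crate G + crate E: weight 7 + 2 + 4 + 3 = 16 ≤ 16, value 7 + 6 + 15 + 14 = 42.
Best is crate C, crate D, crate G, and crate E with total value 42.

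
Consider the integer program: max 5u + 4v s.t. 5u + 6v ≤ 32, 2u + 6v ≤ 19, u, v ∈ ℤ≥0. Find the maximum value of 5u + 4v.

Relaxing integrality, the LP optimum is 32.00 at (u,v) = (6.4, 0), which is not an integer point.
(u,v)=(6,0): 5·6+6·0=30≤32, 2·6+6·0=12≤19, objective 30.
(u,v)=(5,1): 5·5+6·1=31≤32, 2·5+6·1=16≤19, objective 29.
(u,v)=(5,0): 5·5+6·0=25≤32, 2·5+6·0=10≤19, objective 25.
Maximum is 30 at (u,v)=(6,0).

30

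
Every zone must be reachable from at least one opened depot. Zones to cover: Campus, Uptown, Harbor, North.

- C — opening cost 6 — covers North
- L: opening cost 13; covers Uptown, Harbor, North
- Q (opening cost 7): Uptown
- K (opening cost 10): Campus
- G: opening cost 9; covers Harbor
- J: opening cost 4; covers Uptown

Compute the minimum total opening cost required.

23

This is an integer covering problem.
Choose L and K: together they cover Campus, Uptown, Harbor, North — every zone.
Total opening cost: 13 + 10 = 23.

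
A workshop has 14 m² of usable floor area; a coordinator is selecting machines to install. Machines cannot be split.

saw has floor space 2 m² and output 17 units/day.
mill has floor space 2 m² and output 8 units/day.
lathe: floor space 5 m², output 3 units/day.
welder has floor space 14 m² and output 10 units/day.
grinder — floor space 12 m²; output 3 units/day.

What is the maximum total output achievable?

28

saw + mill + lathe: floor space 2 + 2 + 5 = 9 ≤ 14, output 17 + 8 + 3 = 28.
saw + lathe: floor space 2 + 5 = 7 ≤ 14, output 17 + 3 = 20.
saw + mill: floor space 2 + 2 = 4 ≤ 14, output 17 + 8 = 25.
Best is saw, mill, and lathe with total output 28.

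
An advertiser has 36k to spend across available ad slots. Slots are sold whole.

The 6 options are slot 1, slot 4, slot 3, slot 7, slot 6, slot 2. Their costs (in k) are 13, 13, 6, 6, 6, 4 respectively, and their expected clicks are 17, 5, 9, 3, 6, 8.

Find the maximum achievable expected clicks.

43

This is a 0-1 knapsack instance.
Take slot 1, slot 3, slot 7, slot 6, and slot 2: cost 13 + 6 + 6 + 6 + 4 = 35 ≤ 36, expected clicks 17 + 9 + 3 + 6 + 8 = 43.
No other feasible combination does better.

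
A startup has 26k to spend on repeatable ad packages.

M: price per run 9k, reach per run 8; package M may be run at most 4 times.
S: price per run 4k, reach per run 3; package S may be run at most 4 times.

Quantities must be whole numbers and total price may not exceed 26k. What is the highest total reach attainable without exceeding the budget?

Take 2×M and 2×S: price 26 ≤ 26, reach 2·8 + 2·3 = 22.
No other integer combination yields more.

22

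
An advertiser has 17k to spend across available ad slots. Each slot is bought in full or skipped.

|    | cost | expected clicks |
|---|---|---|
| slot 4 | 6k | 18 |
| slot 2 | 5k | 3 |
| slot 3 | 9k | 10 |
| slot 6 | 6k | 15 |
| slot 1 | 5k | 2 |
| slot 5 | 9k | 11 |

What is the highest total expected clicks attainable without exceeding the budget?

Treat it as a binary knapsack problem.
Allowing fractional choices, the relaxed optimum would be about 39.1, but ad slots are indivisible.
slot 4 + slot 6: cost 6 + 6 = 12 ≤ 17, expected clicks 18 + 15 = 33.
slot 4 + slot 6 + slot 1: cost 6 + 6 + 5 = 17 ≤ 17, expected clicks 18 + 15 + 2 = 35.
slot 4 + slot 2 + slot 6: cost 6 + 5 + 6 = 17 ≤ 17, expected clicks 18 + 3 + 15 = 36.
Best is slot 4, slot 2, and slot 6 with total expected clicks 36.

36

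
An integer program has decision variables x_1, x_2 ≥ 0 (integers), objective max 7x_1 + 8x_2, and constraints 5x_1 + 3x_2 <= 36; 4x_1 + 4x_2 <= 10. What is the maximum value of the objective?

16

(x_1,x_2)=(0,2) is feasible, giving 16.
(x_1,x_2)=(1,1) is feasible, giving 15.
(x_1,x_2)=(0,1) is feasible, giving 8.
No feasible integer point exceeds 16.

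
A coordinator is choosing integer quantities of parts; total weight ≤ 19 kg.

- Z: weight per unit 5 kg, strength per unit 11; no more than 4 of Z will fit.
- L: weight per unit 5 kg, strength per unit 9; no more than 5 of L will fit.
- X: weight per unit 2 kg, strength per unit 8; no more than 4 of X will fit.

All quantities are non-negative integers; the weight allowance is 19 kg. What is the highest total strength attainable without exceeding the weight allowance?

This is a bounded integer knapsack.
2×Z and 4×X: weight 18 ≤ 19, strength 2·11 + 4·8 = 54.
1×Z, 1×L, and 4×X: weight 18 ≤ 19, strength 1·11 + 1·9 + 4·8 = 52.
Best is 54.

54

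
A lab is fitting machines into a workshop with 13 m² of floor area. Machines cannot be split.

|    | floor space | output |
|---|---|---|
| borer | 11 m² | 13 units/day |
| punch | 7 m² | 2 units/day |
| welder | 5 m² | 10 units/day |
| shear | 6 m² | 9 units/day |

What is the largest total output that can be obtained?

19

Treat it as a binary knapsack problem.
borer: floor space 11 ≤ 13, output 13.
welder + shear: floor space 5 + 6 = 11 ≤ 13, output 10 + 9 = 19.
Best is welder and shear with total output 19.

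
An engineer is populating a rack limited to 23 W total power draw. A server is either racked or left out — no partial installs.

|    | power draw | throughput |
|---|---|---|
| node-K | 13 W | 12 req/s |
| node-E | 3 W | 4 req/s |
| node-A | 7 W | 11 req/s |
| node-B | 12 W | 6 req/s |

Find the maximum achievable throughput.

27

node-K + node-A: power draw 13 + 7 = 20 ≤ 23, throughput 12 + 11 = 23.
node-K + node-E + node-A: power draw 13 + 3 + 7 = 23 ≤ 23, throughput 12 + 4 + 11 = 27.
Best is node-K, node-E, and node-A with total throughput 27.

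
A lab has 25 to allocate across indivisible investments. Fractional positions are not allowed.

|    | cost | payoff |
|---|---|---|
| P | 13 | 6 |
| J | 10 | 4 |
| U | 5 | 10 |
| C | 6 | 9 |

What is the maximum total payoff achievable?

25

This is a 0-1 knapsack instance.
P + U + C: cost 13 + 5 + 6 = 24 ≤ 25, payoff 6 + 10 + 9 = 25.
J + U + C: cost 10 + 5 + 6 = 21 ≤ 25, payoff 4 + 10 + 9 = 23.
Best is P, U, and C with total payoff 25.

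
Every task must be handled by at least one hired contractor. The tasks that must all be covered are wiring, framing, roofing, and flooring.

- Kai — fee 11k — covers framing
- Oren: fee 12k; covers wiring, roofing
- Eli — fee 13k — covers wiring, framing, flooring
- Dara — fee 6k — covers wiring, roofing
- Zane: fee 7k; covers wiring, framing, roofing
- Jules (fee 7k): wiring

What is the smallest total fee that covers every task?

The greedy cost-per-new-task heuristic would pick Zane and Eli for 20, but a cheaper cover exists.
Choose Eli and Dara: together they cover wiring, framing, roofing, flooring — every task.
Total fee: 13 + 6 = 19.
No cover costs less than 19.

19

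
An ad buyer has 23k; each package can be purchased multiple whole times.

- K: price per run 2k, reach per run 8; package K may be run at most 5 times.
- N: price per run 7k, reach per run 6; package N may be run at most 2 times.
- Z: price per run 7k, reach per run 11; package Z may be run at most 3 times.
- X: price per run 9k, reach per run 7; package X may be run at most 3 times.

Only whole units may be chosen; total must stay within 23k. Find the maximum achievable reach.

K has the best ratio (8/2); taking only K gives at most 5×8 = 40 (stopped by the supply cap of 5).
Mixing does better — 4×K and 2×Z: price 22 ≤ 23, reach 4·8 + 2·11 = 54.

54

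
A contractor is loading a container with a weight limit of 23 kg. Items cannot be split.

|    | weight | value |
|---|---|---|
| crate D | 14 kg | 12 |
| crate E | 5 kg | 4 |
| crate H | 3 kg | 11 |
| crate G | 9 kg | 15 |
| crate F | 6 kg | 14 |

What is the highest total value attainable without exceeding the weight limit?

44

crate E + crate H + crate G + crate F: weight 5 + 3 + 9 + 6 = 23 ≤ 23, value 4 + 11 + 15 + 14 = 44.
crate D + crate H + crate F: weight 14 + 3 + 6 = 23 ≤ 23, value 12 + 11 + 14 = 37.
crate H + crate G + crate F: weight 3 + 9 + 6 = 18 ≤ 23, value 11 + 15 + 14 = 40.
Best is crate E, crate H, crate G, and crate F with total value 44.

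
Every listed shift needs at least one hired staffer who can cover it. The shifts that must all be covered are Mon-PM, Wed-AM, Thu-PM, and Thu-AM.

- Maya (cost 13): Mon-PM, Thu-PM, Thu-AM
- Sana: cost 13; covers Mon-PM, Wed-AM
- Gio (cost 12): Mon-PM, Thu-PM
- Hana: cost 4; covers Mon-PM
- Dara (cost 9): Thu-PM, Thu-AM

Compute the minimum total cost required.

The greedy cost-per-new-shift heuristic would pick Hana, Dara, and Sana for 26, but a cheaper cover exists.
Choose Sana and Dara: together they cover Mon-PM, Wed-AM, Thu-PM, Thu-AM — every shift.
Total cost: 13 + 9 = 22.
No cover costs less than 22.

22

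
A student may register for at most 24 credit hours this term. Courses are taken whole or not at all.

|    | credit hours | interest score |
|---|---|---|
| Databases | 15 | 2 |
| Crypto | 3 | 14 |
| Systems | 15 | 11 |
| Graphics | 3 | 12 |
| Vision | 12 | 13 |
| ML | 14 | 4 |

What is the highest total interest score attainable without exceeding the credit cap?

39

Crypto + Graphics + Vision: credit hours 3 + 3 + 12 = 18 ≤ 24, interest score 14 + 12 + 13 = 39.
Crypto + Graphics + ML: credit hours 3 + 3 + 14 = 20 ≤ 24, interest score 14 + 12 + 4 = 30.
Crypto + Systems + Graphics: credit hours 3 + 15 + 3 = 21 ≤ 24, interest score 14 + 11 + 12 = 37.
Best is Crypto, Graphics, and Vision with total interest score 39.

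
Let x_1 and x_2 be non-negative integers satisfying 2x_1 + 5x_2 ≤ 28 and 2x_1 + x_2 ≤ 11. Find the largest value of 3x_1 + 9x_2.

48

The continuous relaxation peaks at (0, 5.6) with value 50.40; rounding to a feasible lattice point costs some objective.
(x_1,x_2)=(1,5): 2·1+5·5=27≤28, 2·1+1·5=7≤11, objective 48.
(x_1,x_2)=(0,5): 2·0+5·5=25≤28, 2·0+1·5=5≤11, objective 45.
(x_1,x_2)=(2,4): 2·2+5·4=24≤28, 2·2+1·4=8≤11, objective 42.
No feasible integer point exceeds 48.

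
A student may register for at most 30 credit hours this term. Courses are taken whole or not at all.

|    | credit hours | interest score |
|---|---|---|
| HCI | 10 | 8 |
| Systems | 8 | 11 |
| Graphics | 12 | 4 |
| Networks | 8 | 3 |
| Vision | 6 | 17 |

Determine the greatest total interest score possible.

36

This is a 0-1 knapsack instance.
Take HCI, Systems, and Vision: credit hours 10 + 8 + 6 = 24 ≤ 30, interest score 8 + 11 + 17 = 36.
No other feasible combination does better.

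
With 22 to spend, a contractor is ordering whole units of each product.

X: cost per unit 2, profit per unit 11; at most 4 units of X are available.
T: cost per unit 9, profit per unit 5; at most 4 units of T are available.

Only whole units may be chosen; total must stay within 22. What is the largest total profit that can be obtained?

49

X has the best ratio (11/2); taking only X gives at most 4×11 = 44 (stopped by the supply cap of 4).
Mixing does better — 4×X and 1×T: cost 17 ≤ 22, profit 4·11 + 1·5 = 49.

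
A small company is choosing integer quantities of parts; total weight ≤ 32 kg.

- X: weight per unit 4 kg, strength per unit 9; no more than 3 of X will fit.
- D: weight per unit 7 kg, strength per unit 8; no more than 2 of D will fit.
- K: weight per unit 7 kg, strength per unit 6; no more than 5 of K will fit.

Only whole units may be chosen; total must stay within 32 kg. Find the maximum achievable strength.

X has the best ratio (9/4); taking only X gives at most 3×9 = 27 (stopped by the supply cap of 3).
Mixing does better — 3×X and 2×D: weight 26 ≤ 32, strength 3·9 + 2·8 = 43.

43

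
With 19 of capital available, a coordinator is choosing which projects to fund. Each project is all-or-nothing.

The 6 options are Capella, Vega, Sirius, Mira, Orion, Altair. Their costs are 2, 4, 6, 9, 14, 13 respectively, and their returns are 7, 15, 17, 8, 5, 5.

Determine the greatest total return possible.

Allowing fractional choices, the relaxed optimum would be about 45.2, but projects are indivisible.
Vega + Sirius + Mira: cost 4 + 6 + 9 = 19 ≤ 19, return 15 + 17 + 8 = 40.
Vega + Sirius: cost 4 + 6 = 10 ≤ 19, return 15 + 17 = 32.
Capella + Vega + Sirius: cost 2 + 4 + 6 = 12 ≤ 19, return 7 + 15 + 17 = 39.
Best is Vega, Sirius, and Mira with total return 40.

40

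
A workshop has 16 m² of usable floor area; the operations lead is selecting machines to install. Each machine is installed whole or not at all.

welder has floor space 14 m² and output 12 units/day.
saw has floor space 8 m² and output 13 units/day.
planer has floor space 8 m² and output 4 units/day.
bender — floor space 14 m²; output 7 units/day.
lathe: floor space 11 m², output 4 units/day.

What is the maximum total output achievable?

17

Allowing fractional choices, the relaxed optimum would be about 19.9, but machines are indivisible.
saw: floor space 8 ≤ 16, output 13.
welder: floor space 14 ≤ 16, output 12.
saw + planer: floor space 8 + 8 = 16 ≤ 16, output 13 + 4 = 17.
Best is saw and planer with total output 17.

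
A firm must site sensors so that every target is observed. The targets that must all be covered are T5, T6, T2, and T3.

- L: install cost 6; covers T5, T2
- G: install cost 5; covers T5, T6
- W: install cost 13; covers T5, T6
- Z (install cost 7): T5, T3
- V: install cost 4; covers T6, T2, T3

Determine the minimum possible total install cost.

Choose G and V: together they cover T5, T6, T2, T3 — every target.
Total install cost: 5 + 4 = 9.
No cover costs less than 9.

9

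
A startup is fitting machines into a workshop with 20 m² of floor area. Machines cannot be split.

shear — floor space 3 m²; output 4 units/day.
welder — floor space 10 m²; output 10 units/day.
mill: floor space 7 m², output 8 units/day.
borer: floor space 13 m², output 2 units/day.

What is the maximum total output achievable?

shear + welder + mill: floor space 3 + 10 + 7 = 20 ≤ 20, output 4 + 10 + 8 = 22.
welder + mill: floor space 10 + 7 = 17 ≤ 20, output 10 + 8 = 18.
shear + welder: floor space 3 + 10 = 13 ≤ 20, output 4 + 10 = 14.
Best is shear, welder, and mill with total output 22.

22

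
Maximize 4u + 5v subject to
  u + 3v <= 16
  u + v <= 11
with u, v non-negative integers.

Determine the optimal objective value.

46

(u,v)=(9,2): 1·9+3·2=15≤16, 1·9+1·2=11≤11, objective 46.
(u,v)=(10,1): 1·10+3·1=13≤16, 1·10+1·1=11≤11, objective 45.
No feasible integer point exceeds 46.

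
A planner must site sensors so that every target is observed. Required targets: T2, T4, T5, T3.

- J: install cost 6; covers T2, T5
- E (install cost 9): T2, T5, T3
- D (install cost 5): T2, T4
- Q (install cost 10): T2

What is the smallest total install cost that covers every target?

14

Choose E and D: together they cover T2, T4, T5, T3 — every target.
Total install cost: 9 + 5 = 14.
No cover costs less than 14.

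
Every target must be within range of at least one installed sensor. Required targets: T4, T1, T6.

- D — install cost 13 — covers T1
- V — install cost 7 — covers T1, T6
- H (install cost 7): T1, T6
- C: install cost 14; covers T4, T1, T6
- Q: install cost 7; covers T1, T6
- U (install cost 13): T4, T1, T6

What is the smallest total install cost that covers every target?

The greedy cost-per-new-target heuristic would pick V and U for 20, but a cheaper cover exists.
U alone covers T4, T1, T6 — every target.
Total install cost: 13.
No cover costs less than 13.

13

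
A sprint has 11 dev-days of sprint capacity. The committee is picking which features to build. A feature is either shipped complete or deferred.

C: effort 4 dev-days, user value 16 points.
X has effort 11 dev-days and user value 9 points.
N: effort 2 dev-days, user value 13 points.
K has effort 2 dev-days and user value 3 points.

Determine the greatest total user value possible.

Allowing fractional choices, the relaxed optimum would be about 34.5, but features are indivisible.
C + K: effort 4 + 2 = 6 ≤ 11, user value 16 + 3 = 19.
C + N: effort 4 + 2 = 6 ≤ 11, user value 16 + 13 = 29.
C + N + K: effort 4 + 2 + 2 = 8 ≤ 11, user value 16 + 13 + 3 = 32.
Best is C, N, and K with total user value 32.

32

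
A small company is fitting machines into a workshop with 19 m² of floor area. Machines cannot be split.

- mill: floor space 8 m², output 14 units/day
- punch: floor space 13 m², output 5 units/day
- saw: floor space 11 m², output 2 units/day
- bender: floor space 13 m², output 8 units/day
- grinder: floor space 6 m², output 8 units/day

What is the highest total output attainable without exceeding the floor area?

Take mill and grinder: floor space 8 + 6 = 14 ≤ 19, output 14 + 8 = 22.
No other feasible combination does better.

22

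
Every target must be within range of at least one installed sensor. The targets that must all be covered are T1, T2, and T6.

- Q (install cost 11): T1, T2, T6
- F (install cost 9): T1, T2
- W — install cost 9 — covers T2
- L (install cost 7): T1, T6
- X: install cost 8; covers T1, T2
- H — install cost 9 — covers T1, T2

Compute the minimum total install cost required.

11

The greedy cost-per-new-target heuristic would pick L and X for 15, but a cheaper cover exists.
Q alone covers T1, T2, T6 — every target.
Total install cost: 11.
No cover costs less than 11.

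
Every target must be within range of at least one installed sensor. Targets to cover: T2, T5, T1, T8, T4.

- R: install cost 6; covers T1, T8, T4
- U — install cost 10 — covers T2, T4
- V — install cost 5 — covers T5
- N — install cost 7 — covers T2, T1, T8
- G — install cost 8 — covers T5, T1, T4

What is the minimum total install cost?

Choose N and G: together they cover T2, T5, T1, T8, T4 — every target.
Total install cost: 7 + 8 = 15.

15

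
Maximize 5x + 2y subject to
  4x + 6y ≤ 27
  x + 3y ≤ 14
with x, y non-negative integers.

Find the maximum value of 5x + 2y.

30

Relaxing integrality, the LP optimum is 33.75 at (x,y) = (6.75, 0), which is not an integer point.
(x,y)=(6,0): 4·6+6·0=24≤27, 1·6+3·0=6≤14, objective 30.
(x,y)=(5,1): 4·5+6·1=26≤27, 1·5+3·1=8≤14, objective 27.
Maximum is 30 at (x,y)=(6,0).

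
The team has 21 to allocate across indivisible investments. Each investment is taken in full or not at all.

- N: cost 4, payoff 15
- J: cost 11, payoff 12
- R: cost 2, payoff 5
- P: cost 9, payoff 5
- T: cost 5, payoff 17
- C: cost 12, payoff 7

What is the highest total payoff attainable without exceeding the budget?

44

Allowing fractional choices, the relaxed optimum would be about 47.9, but investments are indivisible.
N + J + T: cost 4 + 11 + 5 = 20 ≤ 21, payoff 15 + 12 + 17 = 44.
N + R + P + T: cost 4 + 2 + 9 + 5 = 20 ≤ 21, payoff 15 + 5 + 5 + 17 = 42.
Best is N, J, and T with total payoff 44.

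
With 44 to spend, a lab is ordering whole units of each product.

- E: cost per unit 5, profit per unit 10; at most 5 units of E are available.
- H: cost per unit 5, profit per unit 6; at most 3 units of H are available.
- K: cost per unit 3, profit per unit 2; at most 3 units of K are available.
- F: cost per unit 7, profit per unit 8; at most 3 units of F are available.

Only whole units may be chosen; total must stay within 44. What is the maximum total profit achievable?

Take 5×E, 1×H, and 2×F: cost 44 ≤ 44, profit 5·10 + 1·6 + 2·8 = 72.
E has the best ratio (10/5) and is taken to its limit of 5; remaining capacity is filled optimally with the others.

72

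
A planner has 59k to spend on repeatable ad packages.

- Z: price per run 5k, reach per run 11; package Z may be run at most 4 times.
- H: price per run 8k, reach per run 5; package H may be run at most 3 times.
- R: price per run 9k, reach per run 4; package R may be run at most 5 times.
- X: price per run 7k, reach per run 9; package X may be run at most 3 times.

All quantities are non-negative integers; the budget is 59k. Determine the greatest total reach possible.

81

4×Z, 2×H, and 3×X: price 57 ≤ 59, reach 4·11 + 2·5 + 3·9 = 81.
4×Z, 1×H, 1×R, and 3×X: price 58 ≤ 59, reach 4·11 + 1·5 + 1·4 + 3·9 = 80.
Best is 81.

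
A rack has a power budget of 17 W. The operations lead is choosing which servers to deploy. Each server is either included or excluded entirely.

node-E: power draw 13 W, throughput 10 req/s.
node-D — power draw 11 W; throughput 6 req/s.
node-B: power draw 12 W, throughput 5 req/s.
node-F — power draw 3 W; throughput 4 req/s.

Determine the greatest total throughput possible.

node-E + node-F: power draw 13 + 3 = 16 ≤ 17, throughput 10 + 4 = 14.
node-D + node-F: power draw 11 + 3 = 14 ≤ 17, throughput 6 + 4 = 10.
node-E: power draw 13 ≤ 17, throughput 10.
Best is node-E and node-F with total throughput 14.

14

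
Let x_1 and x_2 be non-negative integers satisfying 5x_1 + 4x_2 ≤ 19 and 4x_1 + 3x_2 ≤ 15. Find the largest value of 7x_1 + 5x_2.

26

(x_1,x_2)=(3,1): 5·3+4·1=19≤19, 4·3+3·1=15≤15, objective 26.
(x_1,x_2)=(2,2): 5·2+4·2=18≤19, 4·2+3·2=14≤15, objective 24.
Maximum is 26 at (x_1,x_2)=(3,1).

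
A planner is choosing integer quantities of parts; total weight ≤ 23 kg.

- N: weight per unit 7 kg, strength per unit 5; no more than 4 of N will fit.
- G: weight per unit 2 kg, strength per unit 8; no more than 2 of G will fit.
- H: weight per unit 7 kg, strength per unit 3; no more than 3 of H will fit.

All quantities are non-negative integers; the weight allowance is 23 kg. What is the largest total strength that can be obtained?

1×N, 2×G, and 1×H: weight 18 ≤ 23, strength 1·5 + 2·8 + 1·3 = 24.
2×N and 2×G: weight 18 ≤ 23, strength 2·5 + 2·8 = 26.
Best is 26.

26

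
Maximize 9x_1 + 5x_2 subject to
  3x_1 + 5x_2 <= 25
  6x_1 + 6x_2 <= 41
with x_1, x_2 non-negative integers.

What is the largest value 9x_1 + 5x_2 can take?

The continuous relaxation peaks at (6.83, 0) with value 61.50; rounding to a feasible lattice point costs some objective.
(x_1,x_2)=(6,0): 3·6+5·0=18≤25, 6·6+6·0=36≤41, objective 54.
(x_1,x_2)=(5,1): 3·5+5·1=20≤25, 6·5+6·1=36≤41, objective 50.
(x_1,x_2)=(5,0): 3·5+5·0=15≤25, 6·5+6·0=30≤41, objective 45.
Maximum is 54 at (x_1,x_2)=(6,0).

54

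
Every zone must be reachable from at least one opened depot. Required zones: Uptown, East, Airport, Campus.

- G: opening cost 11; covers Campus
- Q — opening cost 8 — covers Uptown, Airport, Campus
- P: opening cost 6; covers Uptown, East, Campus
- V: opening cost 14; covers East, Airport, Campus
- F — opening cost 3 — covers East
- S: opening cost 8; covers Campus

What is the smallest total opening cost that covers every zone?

11

The greedy cost-per-new-zone heuristic would pick P and Q for 14, but a cheaper cover exists.
Choose Q and F: together they cover Uptown, East, Airport, Campus — every zone.
Total opening cost: 8 + 3 = 11.
No cover costs less than 11.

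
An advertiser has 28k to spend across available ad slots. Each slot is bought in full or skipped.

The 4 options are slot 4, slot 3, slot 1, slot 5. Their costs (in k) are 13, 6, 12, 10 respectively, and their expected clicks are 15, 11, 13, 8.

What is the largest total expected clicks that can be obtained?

Allowing fractional choices, the relaxed optimum would be about 35.8, but ad slots are indivisible.
slot 4 + slot 3: cost 13 + 6 = 19 ≤ 28, expected clicks 15 + 11 = 26.
slot 4 + slot 1: cost 13 + 12 = 25 ≤ 28, expected clicks 15 + 13 = 28.
slot 3 + slot 1 + slot 5: cost 6 + 12 + 10 = 28 ≤ 28, expected clicks 11 + 13 + 8 = 32.
Best is slot 3, slot 1, and slot 5 with total expected clicks 32.

32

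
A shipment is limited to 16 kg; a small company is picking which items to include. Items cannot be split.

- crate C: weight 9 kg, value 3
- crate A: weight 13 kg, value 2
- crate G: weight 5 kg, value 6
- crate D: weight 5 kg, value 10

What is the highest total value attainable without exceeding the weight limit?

16

This is a 0-1 knapsack instance.
Take crate G and crate D: weight 5 + 5 = 10 ≤ 16, value 6 + 10 = 16.
No other feasible combination does better.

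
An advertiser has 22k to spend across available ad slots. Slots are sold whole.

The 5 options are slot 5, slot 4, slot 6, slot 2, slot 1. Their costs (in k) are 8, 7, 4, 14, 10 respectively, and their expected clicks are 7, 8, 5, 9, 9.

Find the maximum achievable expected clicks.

slot 4 + slot 6 + slot 1: cost 7 + 4 + 10 = 21 ≤ 22, expected clicks 8 + 5 + 9 = 22.
slot 5 + slot 4 + slot 6: cost 8 + 7 + 4 = 19 ≤ 22, expected clicks 7 + 8 + 5 = 20.
slot 5 + slot 6 + slot 1: cost 8 + 4 + 10 = 22 ≤ 22, expected clicks 7 + 5 + 9 = 21.
Best is slot 4, slot 6, and slot 1 with total expected clicks 22.

22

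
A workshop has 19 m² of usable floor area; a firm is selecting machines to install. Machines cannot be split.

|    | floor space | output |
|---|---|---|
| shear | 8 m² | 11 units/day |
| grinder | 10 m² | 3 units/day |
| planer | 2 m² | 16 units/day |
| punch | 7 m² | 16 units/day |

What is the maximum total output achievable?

43

Allowing fractional choices, the relaxed optimum would be about 43.6, but machines are indivisible.
shear + planer + punch: floor space 8 + 2 + 7 = 17 ≤ 19, output 11 + 16 + 16 = 43.
grinder + planer + punch: floor space 10 + 2 + 7 = 19 ≤ 19, output 3 + 16 + 16 = 35.
Best is shear, planer, and punch with total output 43.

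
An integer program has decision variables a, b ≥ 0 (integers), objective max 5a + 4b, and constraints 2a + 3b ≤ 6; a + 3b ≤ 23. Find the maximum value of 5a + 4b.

15

(a,b)=(3,0) is feasible, giving 15.
(a,b)=(2,0) is feasible, giving 10.
The best lattice point is (3,0), giving 15.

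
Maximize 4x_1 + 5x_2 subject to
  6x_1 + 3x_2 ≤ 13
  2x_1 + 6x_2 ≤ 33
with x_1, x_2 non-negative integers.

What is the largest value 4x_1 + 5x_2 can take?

(x_1,x_2)=(0,4): 6·0+3·4=12≤13, 2·0+6·4=24≤33, objective 20.
(x_1,x_2)=(0,3): 6·0+3·3=9≤13, 2·0+6·3=18≤33, objective 15.
Maximum is 20 at (x_1,x_2)=(0,4).

20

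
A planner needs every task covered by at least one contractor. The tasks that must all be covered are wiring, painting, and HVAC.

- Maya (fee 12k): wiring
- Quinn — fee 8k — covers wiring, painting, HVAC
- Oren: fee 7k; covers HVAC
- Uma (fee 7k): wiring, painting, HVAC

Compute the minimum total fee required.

7

Uma alone covers wiring, painting, HVAC — every task.
Total fee: 7.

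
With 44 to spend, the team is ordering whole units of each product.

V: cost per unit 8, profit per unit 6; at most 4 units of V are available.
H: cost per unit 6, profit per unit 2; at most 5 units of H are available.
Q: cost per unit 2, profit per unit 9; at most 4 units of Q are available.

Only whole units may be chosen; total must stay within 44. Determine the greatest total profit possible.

60

Take 4×V and 4×Q: cost 40 ≤ 44, profit 4·6 + 4·9 = 60.
Q has the best ratio (9/2) and is taken to its limit of 4; remaining capacity is filled optimally with the others.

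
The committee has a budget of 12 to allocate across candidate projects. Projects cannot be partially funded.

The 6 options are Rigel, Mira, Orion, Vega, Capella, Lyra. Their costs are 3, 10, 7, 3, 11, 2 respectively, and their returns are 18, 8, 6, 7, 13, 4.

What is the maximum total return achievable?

Rigel + Vega + Lyra: cost 3 + 3 + 2 = 8 ≤ 12, return 18 + 7 + 4 = 29.
Rigel + Orion + Lyra: cost 3 + 7 + 2 = 12 ≤ 12, return 18 + 6 + 4 = 28.
Best is Rigel, Vega, and Lyra with total return 29.

29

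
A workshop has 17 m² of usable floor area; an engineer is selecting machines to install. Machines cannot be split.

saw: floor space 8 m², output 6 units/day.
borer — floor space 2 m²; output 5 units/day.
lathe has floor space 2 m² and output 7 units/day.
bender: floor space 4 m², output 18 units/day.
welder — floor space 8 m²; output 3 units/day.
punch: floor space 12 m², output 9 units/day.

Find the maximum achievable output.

borer + lathe + bender + welder: floor space 2 + 2 + 4 + 8 = 16 ≤ 17, output 5 + 7 + 18 + 3 = 33.
saw + borer + lathe + bender: floor space 8 + 2 + 2 + 4 = 16 ≤ 17, output 6 + 5 + 7 + 18 = 36.
Best is saw, borer, lathe, and bender with total output 36.

36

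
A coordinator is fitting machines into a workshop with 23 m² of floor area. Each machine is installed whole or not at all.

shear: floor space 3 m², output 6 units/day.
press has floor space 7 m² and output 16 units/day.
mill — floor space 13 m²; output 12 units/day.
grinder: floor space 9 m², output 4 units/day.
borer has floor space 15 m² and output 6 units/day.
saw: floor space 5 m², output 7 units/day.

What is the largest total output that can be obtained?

Allowing fractional choices, the relaxed optimum would be about 36.4, but machines are indivisible.
shear + press + saw: floor space 3 + 7 + 5 = 15 ≤ 23, output 6 + 16 + 7 = 29.
press + mill: floor space 7 + 13 = 20 ≤ 23, output 16 + 12 = 28.
shear + press + mill: floor space 3 + 7 + 13 = 23 ≤ 23, output 6 + 16 + 12 = 34.
Best is shear, press, and mill with total output 34.

34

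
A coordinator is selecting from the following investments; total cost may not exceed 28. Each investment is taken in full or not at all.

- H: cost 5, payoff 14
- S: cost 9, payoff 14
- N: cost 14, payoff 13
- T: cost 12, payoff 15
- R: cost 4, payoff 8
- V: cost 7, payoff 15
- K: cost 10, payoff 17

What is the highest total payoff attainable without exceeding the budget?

H + S + R + K: cost 5 + 9 + 4 + 10 = 28 ≤ 28, payoff 14 + 14 + 8 + 17 = 53.
H + R + V + K: cost 5 + 4 + 7 + 10 = 26 ≤ 28, payoff 14 + 8 + 15 + 17 = 54.
H + T + R + V: cost 5 + 12 + 4 + 7 = 28 ≤ 28, payoff 14 + 15 + 8 + 15 = 52.
Best is H, R, V, and K with total payoff 54.

54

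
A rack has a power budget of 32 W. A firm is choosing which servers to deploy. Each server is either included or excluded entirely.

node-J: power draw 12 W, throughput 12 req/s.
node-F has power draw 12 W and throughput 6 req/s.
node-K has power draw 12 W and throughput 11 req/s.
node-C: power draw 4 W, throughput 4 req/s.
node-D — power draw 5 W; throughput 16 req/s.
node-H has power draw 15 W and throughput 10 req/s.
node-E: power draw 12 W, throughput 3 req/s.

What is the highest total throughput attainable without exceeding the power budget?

39

Take node-J, node-K, and node-D: power draw 12 + 12 + 5 = 29 ≤ 32, throughput 12 + 11 + 16 = 39.
No other feasible combination does better.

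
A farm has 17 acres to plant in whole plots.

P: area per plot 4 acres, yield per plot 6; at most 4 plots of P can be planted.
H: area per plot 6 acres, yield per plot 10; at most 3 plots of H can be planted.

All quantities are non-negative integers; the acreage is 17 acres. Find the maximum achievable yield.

26

Take 1×P and 2×H: area 16 ≤ 17, yield 1·6 + 2·10 = 26.
No other integer combination yields more.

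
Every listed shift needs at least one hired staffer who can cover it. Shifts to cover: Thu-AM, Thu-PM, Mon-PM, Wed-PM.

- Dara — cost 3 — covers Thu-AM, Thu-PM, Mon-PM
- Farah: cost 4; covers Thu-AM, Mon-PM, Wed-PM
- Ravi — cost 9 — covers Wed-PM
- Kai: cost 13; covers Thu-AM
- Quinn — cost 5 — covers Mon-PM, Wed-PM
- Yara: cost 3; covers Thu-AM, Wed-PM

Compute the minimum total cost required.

Choose Dara and Yara: together they cover Thu-AM, Thu-PM, Mon-PM, Wed-PM — every shift.
Total cost: 3 + 3 = 6.
No cover costs less than 6.

6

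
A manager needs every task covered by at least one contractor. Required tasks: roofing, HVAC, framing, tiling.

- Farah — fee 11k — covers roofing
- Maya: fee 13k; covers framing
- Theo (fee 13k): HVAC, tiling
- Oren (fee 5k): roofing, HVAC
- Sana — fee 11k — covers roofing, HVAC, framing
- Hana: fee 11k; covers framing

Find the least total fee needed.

The greedy cost-per-new-task heuristic would pick Oren, Sana, and Theo for 29, but a cheaper cover exists.
Choose Theo and Sana: together they cover roofing, HVAC, framing, tiling — every task.
Total fee: 13 + 11 = 24.
No cover costs less than 24.

24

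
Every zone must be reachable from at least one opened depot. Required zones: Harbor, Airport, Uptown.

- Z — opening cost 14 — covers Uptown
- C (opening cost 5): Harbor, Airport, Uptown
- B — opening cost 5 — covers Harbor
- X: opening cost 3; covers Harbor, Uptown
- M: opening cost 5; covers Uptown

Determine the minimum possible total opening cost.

The greedy cost-per-new-zone heuristic would pick X and C for 8, but a cheaper cover exists.
C alone covers Harbor, Airport, Uptown — every zone.
Total opening cost: 5.
No cover costs less than 5.

5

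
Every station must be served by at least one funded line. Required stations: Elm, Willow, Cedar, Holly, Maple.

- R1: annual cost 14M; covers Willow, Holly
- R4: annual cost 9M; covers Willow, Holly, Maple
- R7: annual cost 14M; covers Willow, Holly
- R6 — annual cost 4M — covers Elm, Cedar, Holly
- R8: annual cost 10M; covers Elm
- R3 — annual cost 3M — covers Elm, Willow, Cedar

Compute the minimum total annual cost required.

12

Choose R4 and R3: together they cover Elm, Willow, Cedar, Holly, Maple — every station.
Total annual cost: 9 + 3 = 12.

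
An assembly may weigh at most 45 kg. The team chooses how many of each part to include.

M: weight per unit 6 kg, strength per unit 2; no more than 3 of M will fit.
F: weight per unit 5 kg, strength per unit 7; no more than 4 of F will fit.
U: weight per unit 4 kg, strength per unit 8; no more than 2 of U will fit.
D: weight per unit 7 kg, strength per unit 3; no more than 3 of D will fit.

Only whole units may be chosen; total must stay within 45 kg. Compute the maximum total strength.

1×M, 4×F, 2×U, and 1×D: weight 41 ≤ 45, strength 1·2 + 4·7 + 2·8 + 1·3 = 49.
4×F, 2×U, and 2×D: weight 42 ≤ 45, strength 4·7 + 2·8 + 2·3 = 50.
Best is 50.

50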